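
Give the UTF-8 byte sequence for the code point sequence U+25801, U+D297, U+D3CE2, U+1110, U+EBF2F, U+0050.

U+25801: 4-byte form → F0 A5 A0 81.
U+D297: 3-byte form → ED 8A 97.
U+D3CE2: 4-byte form → F3 93 B3 A2.
U+1110: 3-byte form → E1 84 90.
U+EBF2F: 4-byte form → F3 AB BC AF.
U+0050: 1-byte form → 50.
Concatenated (19 bytes): F0 A5 A0 81 ED 8A 97 F3 93 B3 A2 E1 84 90 F3 AB BC AF 50.

F0 A5 A0 81 ED 8A 97 F3 93 B3 A2 E1 84 90 F3 AB BC AF 50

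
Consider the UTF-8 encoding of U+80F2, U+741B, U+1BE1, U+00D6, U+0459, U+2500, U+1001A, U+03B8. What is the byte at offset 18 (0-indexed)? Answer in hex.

U+80F2 → 3-byte form E8 83 B2 at offsets 0–2.
U+741B → 3-byte form E7 90 9B at offsets 3–5.
U+1BE1 → 3-byte form E1 AF A1 at offsets 6–8.
U+00D6 → 2-byte form C3 96 at offsets 9–10.
U+0459 → 2-byte form D1 99 at offsets 11–12.
U+2500 → 3-byte form E2 94 80 at offsets 13–15.
U+1001A → 4-byte form F0 90 80 9A at offsets 16–19.
Offset 18 falls in char 7's range; it's byte 3 of F0 90 80 9A = 0x80.

0x80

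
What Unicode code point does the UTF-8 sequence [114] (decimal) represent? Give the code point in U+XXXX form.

U+0072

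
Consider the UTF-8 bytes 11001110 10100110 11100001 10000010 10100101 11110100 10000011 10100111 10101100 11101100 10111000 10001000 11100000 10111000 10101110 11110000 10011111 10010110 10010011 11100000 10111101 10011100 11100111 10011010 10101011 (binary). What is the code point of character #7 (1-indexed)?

U+0F5C

Offset 0: leading byte 0xCE = 11001110 → 2-byte char #1 = CE A6.
Offset 2: leading byte 0xE1 = 11100001 → 3-byte char #2 = E1 82 A5.
Offset 5: leading byte 0xF4 = 11110100 → 4-byte char #3 = F4 83 A7 AC.
Offset 9: leading byte 0xEC = 11101100 → 3-byte char #4 = EC B8 88.
Offset 12: leading byte 0xE0 = 11100000 → 3-byte char #5 = E0 B8 AE.
Offset 15: leading byte 0xF0 = 11110000 → 4-byte char #6 = F0 9F 96 93.
Offset 19: leading byte 0xE0 = 11100000 → 3-byte char #7 = E0 BD 9C.
Leading byte 0xE0 = 11100000 matches 1110xxxx → 3-byte sequence.
Byte 1: 0xE0 = 11100000, payload 0000 (4 bits).
Byte 2: 0xBD = 10111101 (10xxxxxx ✓), payload 111101.
Byte 3: 0x9C = 10011100 (10xxxxxx ✓), payload 011100.
Concatenate: 0000111101011100 = 0xF5C (16 bits → U+0F5C).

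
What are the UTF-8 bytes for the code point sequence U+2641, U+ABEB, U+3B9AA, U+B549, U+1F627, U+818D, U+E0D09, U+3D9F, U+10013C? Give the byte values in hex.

U+2641: 3-byte form → E2 99 81.
U+ABEB: 3-byte form → EA AF AB.
U+3B9AA: 4-byte form → F0 BB A6 AA.
U+B549: 3-byte form → EB 95 89.
U+1F627: 4-byte form → F0 9F 98 A7.
U+818D: 3-byte form → E8 86 8D.
U+E0D09: 4-byte form → F3 A0 B4 89.
U+3D9F: 3-byte form → E3 B6 9F.
U+10013C: 4-byte form → F4 80 84 BC.
Concatenated (31 bytes): E2 99 81 EA AF AB F0 BB A6 AA EB 95 89 F0 9F 98 A7 E8 86 8D F3 A0 B4 89 E3 B6 9F F4 80 84 BC.

E2 99 81 EA AF AB F0 BB A6 AA EB 95 89 F0 9F 98 A7 E8 86 8D F3 A0 B4 89 E3 B6 9F F4 80 84 BC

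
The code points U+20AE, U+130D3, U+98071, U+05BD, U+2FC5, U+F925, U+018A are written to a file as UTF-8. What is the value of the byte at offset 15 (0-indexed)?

0x85

U+20AE → 3-byte form E2 82 AE at offsets 0–2.
U+130D3 → 4-byte form F0 93 83 93 at offsets 3–6.
U+98071 → 4-byte form F2 98 81 B1 at offsets 7–10.
U+05BD → 2-byte form D6 BD at offsets 11–12.
U+2FC5 → 3-byte form E2 BF 85 at offsets 13–15.
Offset 15 falls in char 5's range; it's byte 3 of E2 BF 85 = 0x85.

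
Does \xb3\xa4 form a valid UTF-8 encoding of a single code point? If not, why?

invalid (continuation byte with no leading byte)

Byte 0xB3 = 10110011 has the form 10xxxxxx — a continuation byte — but there is no preceding leading byte.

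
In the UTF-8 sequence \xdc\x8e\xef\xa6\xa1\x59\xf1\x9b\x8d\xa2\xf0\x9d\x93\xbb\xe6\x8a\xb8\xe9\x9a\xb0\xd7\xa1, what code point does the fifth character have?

U+1D4FB

Offset 0: leading byte 0xDC = 11011100 → 2-byte char #1 = DC 8E.
Offset 2: leading byte 0xEF = 11101111 → 3-byte char #2 = EF A6 A1.
Offset 5: leading byte 0x59 = 01011001 → 1-byte char #3 = 59.
Offset 6: leading byte 0xF1 = 11110001 → 4-byte char #4 = F1 9B 8D A2.
Offset 10: leading byte 0xF0 = 11110000 → 4-byte char #5 = F0 9D 93 BB.
Leading byte 0xF0 = 11110000 matches 11110xxx → 4-byte sequence.
Byte 1: 0xF0 = 11110000, payload 000 (3 bits).
Byte 2: 0x9D = 10011101 (10xxxxxx ✓), payload 011101.
Byte 3: 0x93 = 10010011 (10xxxxxx ✓), payload 010011.
Byte 4: 0xBB = 10111011 (10xxxxxx ✓), payload 111011.
Concatenate: 000011101010011111011 = 0x1D4FB (21 bits → U+1D4FB).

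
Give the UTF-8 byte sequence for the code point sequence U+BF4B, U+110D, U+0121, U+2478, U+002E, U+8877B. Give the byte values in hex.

U+BF4B: 3-byte form → EB BD 8B.
U+110D: 3-byte form → E1 84 8D.
U+0121: 2-byte form → C4 A1.
U+2478: 3-byte form → E2 91 B8.
U+002E: 1-byte form → 2E.
U+8877B: 4-byte form → F2 88 9D BB.
Concatenated (16 bytes): EB BD 8B E1 84 8D C4 A1 E2 91 B8 2E F2 88 9D BB.

EB BD 8B E1 84 8D C4 A1 E2 91 B8 2E F2 88 9D BB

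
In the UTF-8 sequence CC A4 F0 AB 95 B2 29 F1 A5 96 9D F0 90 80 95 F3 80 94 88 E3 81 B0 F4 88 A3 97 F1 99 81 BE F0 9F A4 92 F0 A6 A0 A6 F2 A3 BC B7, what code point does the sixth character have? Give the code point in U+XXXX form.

Offset 0: leading byte 0xCC = 11001100 → 2-byte char #1 = CC A4.
Offset 2: leading byte 0xF0 = 11110000 → 4-byte char #2 = F0 AB 95 B2.
Offset 6: leading byte 0x29 = 00101001 → 1-byte char #3 = 29.
Offset 7: leading byte 0xF1 = 11110001 → 4-byte char #4 = F1 A5 96 9D.
Offset 11: leading byte 0xF0 = 11110000 → 4-byte char #5 = F0 90 80 95.
Offset 15: leading byte 0xF3 = 11110011 → 4-byte char #6 = F3 80 94 88.
Leading byte 0xF3 = 11110011 matches 11110xxx → 4-byte sequence.
Byte 1: 0xF3 = 11110011, payload 011 (3 bits).
Byte 2: 0x80 = 10000000 (10xxxxxx ✓), payload 000000.
Byte 3: 0x94 = 10010100 (10xxxxxx ✓), payload 010100.
Byte 4: 0x88 = 10001000 (10xxxxxx ✓), payload 001000.
Concatenate: 011000000010100001000 = 0xC0508 (21 bits → U+C0508).

U+C0508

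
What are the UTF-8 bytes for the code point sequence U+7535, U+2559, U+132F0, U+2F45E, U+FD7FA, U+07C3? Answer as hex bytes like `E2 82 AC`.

E7 94 B5 E2 95 99 F0 93 8B B0 F0 AF 91 9E F3 BD 9F BA DF 83

U+7535: 3-byte form → E7 94 B5.
U+2559: 3-byte form → E2 95 99.
U+132F0: 4-byte form → F0 93 8B B0.
U+2F45E: 4-byte form → F0 AF 91 9E.
U+FD7FA: 4-byte form → F3 BD 9F BA.
U+07C3: 2-byte form → DF 83.
Concatenated (20 bytes): E7 94 B5 E2 95 99 F0 93 8B B0 F0 AF 91 9E F3 BD 9F BA DF 83.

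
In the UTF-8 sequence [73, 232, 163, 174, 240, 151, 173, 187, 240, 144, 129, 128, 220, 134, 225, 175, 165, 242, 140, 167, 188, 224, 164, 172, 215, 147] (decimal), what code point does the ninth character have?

Offset 0: leading byte 0x49 = 01001001 → 1-byte char #1 = 49.
Offset 1: leading byte 0xE8 = 11101000 → 3-byte char #2 = E8 A3 AE.
Offset 4: leading byte 0xF0 = 11110000 → 4-byte char #3 = F0 97 AD BB.
Offset 8: leading byte 0xF0 = 11110000 → 4-byte char #4 = F0 90 81 80.
Offset 12: leading byte 0xDC = 11011100 → 2-byte char #5 = DC 86.
Offset 14: leading byte 0xE1 = 11100001 → 3-byte char #6 = E1 AF A5.
Offset 17: leading byte 0xF2 = 11110010 → 4-byte char #7 = F2 8C A7 BC.
Offset 21: leading byte 0xE0 = 11100000 → 3-byte char #8 = E0 A4 AC.
Offset 24: leading byte 0xD7 = 11010111 → 2-byte char #9 = D7 93.
Leading byte 0xD7 = 11010111 matches 110xxxxx → 2-byte sequence.
Byte 1: 0xD7 = 11010111, payload 10111 (5 bits).
Byte 2: 0x93 = 10010011 (10xxxxxx ✓), payload 010011.
Concatenate: 10111010011 = 0x5D3 (11 bits → U+05D3).

U+05D3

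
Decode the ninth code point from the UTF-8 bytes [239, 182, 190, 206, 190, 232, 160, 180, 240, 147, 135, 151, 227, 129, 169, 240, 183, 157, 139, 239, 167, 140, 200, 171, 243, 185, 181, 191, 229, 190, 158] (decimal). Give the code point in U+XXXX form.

U+F9D7F

Offset 0: leading byte 0xEF = 11101111 → 3-byte char #1 = EF B6 BE.
Offset 3: leading byte 0xCE = 11001110 → 2-byte char #2 = CE BE.
Offset 5: leading byte 0xE8 = 11101000 → 3-byte char #3 = E8 A0 B4.
Offset 8: leading byte 0xF0 = 11110000 → 4-byte char #4 = F0 93 87 97.
Offset 12: leading byte 0xE3 = 11100011 → 3-byte char #5 = E3 81 A9.
Offset 15: leading byte 0xF0 = 11110000 → 4-byte char #6 = F0 B7 9D 8B.
Offset 19: leading byte 0xEF = 11101111 → 3-byte char #7 = EF A7 8C.
Offset 22: leading byte 0xC8 = 11001000 → 2-byte char #8 = C8 AB.
Offset 24: leading byte 0xF3 = 11110011 → 4-byte char #9 = F3 B9 B5 BF.
Leading byte 0xF3 = 11110011 matches 11110xxx → 4-byte sequence.
Byte 1: 0xF3 = 11110011, payload 011 (3 bits).
Byte 2: 0xB9 = 10111001 (10xxxxxx ✓), payload 111001.
Byte 3: 0xB5 = 10110101 (10xxxxxx ✓), payload 110101.
Byte 4: 0xBF = 10111111 (10xxxxxx ✓), payload 111111.
Concatenate: 011111001110101111111 = 0xF9D7F (21 bits → U+F9D7F).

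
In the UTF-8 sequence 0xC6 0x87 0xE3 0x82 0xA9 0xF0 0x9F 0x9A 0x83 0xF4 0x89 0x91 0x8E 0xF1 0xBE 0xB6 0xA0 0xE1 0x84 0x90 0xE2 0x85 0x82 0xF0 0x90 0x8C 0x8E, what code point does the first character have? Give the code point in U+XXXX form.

U+0187

Offset 0: leading byte 0xC6 = 11000110 → 2-byte char #1 = C6 87.
Leading byte 0xC6 = 11000110 matches 110xxxxx → 2-byte sequence.
Byte 1: 0xC6 = 11000110, payload 00110 (5 bits).
Byte 2: 0x87 = 10000111 (10xxxxxx ✓), payload 000111.
Concatenate: 00110000111 = 0x187 (11 bits → U+0187).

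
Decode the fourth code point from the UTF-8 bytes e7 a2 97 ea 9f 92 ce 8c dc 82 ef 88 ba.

Offset 0: leading byte 0xE7 = 11100111 → 3-byte char #1 = E7 A2 97.
Offset 3: leading byte 0xEA = 11101010 → 3-byte char #2 = EA 9F 92.
Offset 6: leading byte 0xCE = 11001110 → 2-byte char #3 = CE 8C.
Offset 8: leading byte 0xDC = 11011100 → 2-byte char #4 = DC 82.
Leading byte 0xDC = 11011100 matches 110xxxxx → 2-byte sequence.
Byte 1: 0xDC = 11011100, payload 11100 (5 bits).
Byte 2: 0x82 = 10000010 (10xxxxxx ✓), payload 000010.
Concatenate: 11100000010 = 0x702 (11 bits → U+0702).

U+0702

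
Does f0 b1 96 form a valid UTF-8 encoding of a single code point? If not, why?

Leading byte 0xF0 = 11110000 → 4-byte form, but only 3 bytes are present.

invalid (sequence truncated)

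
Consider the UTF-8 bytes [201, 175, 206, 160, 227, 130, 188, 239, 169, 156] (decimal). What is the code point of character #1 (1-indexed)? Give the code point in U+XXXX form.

Offset 0: leading byte 0xC9 = 11001001 → 2-byte char #1 = C9 AF.
Leading byte 0xC9 = 11001001 matches 110xxxxx → 2-byte sequence.
Byte 1: 0xC9 = 11001001, payload 01001 (5 bits).
Byte 2: 0xAF = 10101111 (10xxxxxx ✓), payload 101111.
Concatenate: 01001101111 = 0x26F (11 bits → U+026F).

U+026F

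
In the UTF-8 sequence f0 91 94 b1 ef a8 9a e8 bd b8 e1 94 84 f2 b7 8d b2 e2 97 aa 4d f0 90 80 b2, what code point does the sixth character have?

Offset 0: leading byte 0xF0 = 11110000 → 4-byte char #1 = F0 91 94 B1.
Offset 4: leading byte 0xEF = 11101111 → 3-byte char #2 = EF A8 9A.
Offset 7: leading byte 0xE8 = 11101000 → 3-byte char #3 = E8 BD B8.
Offset 10: leading byte 0xE1 = 11100001 → 3-byte char #4 = E1 94 84.
Offset 13: leading byte 0xF2 = 11110010 → 4-byte char #5 = F2 B7 8D B2.
Offset 17: leading byte 0xE2 = 11100010 → 3-byte char #6 = E2 97 AA.
Leading byte 0xE2 = 11100010 matches 1110xxxx → 3-byte sequence.
Byte 1: 0xE2 = 11100010, payload 0010 (4 bits).
Byte 2: 0x97 = 10010111 (10xxxxxx ✓), payload 010111.
Byte 3: 0xAA = 10101010 (10xxxxxx ✓), payload 101010.
Concatenate: 0010010111101010 = 0x25EA (16 bits → U+25EA).

U+25EA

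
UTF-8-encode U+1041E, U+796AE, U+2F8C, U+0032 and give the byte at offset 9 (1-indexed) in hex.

1-indexed offset 9 is 0-indexed offset 8.
U+1041E → 4-byte form F0 90 90 9E at offsets 0–3.
U+796AE → 4-byte form F1 B9 9A AE at offsets 4–7.
U+2F8C → 3-byte form E2 BE 8C at offsets 8–10.
Offset 8 falls in char 3's range; it's byte 1 of E2 BE 8C = 0xE2.

0xE2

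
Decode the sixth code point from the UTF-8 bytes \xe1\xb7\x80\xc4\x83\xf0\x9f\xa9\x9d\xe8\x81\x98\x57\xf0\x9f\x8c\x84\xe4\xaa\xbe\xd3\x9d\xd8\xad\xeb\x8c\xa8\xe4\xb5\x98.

Offset 0: leading byte 0xE1 = 11100001 → 3-byte char #1 = E1 B7 80.
Offset 3: leading byte 0xC4 = 11000100 → 2-byte char #2 = C4 83.
Offset 5: leading byte 0xF0 = 11110000 → 4-byte char #3 = F0 9F A9 9D.
Offset 9: leading byte 0xE8 = 11101000 → 3-byte char #4 = E8 81 98.
Offset 12: leading byte 0x57 = 01010111 → 1-byte char #5 = 57.
Offset 13: leading byte 0xF0 = 11110000 → 4-byte char #6 = F0 9F 8C 84.
Leading byte 0xF0 = 11110000 matches 11110xxx → 4-byte sequence.
Byte 1: 0xF0 = 11110000, payload 000 (3 bits).
Byte 2: 0x9F = 10011111 (10xxxxxx ✓), payload 011111.
Byte 3: 0x8C = 10001100 (10xxxxxx ✓), payload 001100.
Byte 4: 0x84 = 10000100 (10xxxxxx ✓), payload 000100.
Concatenate: 000011111001100000100 = 0x1F304 (21 bits → U+1F304).

U+1F304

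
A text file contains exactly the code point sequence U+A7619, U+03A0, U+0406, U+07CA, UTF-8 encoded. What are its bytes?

F2 A7 98 99 CE A0 D0 86 DF 8A

U+A7619: 4-byte form → F2 A7 98 99.
U+03A0: 2-byte form → CE A0.
U+0406: 2-byte form → D0 86.
U+07CA: 2-byte form → DF 8A.
Concatenated (10 bytes): F2 A7 98 99 CE A0 D0 86 DF 8A.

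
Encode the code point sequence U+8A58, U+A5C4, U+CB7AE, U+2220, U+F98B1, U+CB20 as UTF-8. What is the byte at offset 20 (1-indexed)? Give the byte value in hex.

0xA0

1-indexed offset 20 is 0-indexed offset 19.
U+8A58 → 3-byte form E8 A9 98 at offsets 0–2.
U+A5C4 → 3-byte form EA 97 84 at offsets 3–5.
U+CB7AE → 4-byte form F3 8B 9E AE at offsets 6–9.
U+2220 → 3-byte form E2 88 A0 at offsets 10–12.
U+F98B1 → 4-byte form F3 B9 A2 B1 at offsets 13–16.
U+CB20 → 3-byte form EC AC A0 at offsets 17–19.
Offset 19 falls in char 6's range; it's byte 3 of EC AC A0 = 0xA0.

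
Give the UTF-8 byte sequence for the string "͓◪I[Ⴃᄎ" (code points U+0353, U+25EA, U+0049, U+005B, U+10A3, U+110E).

U+0353: 2-byte form → CD 93.
U+25EA: 3-byte form → E2 97 AA.
U+0049: 1-byte form → 49.
U+005B: 1-byte form → 5B.
U+10A3: 3-byte form → E1 82 A3.
U+110E: 3-byte form → E1 84 8E.
Concatenated (13 bytes): CD 93 E2 97 AA 49 5B E1 82 A3 E1 84 8E.

CD 93 E2 97 AA 49 5B E1 82 A3 E1 84 8E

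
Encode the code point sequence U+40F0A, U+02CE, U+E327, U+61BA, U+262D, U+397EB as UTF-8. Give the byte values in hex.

F1 80 BC 8A CB 8E EE 8C A7 E6 86 BA E2 98 AD F0 B9 9F AB

U+40F0A: 4-byte form → F1 80 BC 8A.
U+02CE: 2-byte form → CB 8E.
U+E327: 3-byte form → EE 8C A7.
U+61BA: 3-byte form → E6 86 BA.
U+262D: 3-byte form → E2 98 AD.
U+397EB: 4-byte form → F0 B9 9F AB.
Concatenated (19 bytes): F1 80 BC 8A CB 8E EE 8C A7 E6 86 BA E2 98 AD F0 B9 9F AB.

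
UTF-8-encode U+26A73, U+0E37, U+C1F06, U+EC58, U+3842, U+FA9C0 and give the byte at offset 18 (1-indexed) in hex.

1-indexed offset 18 is 0-indexed offset 17.
U+26A73 → 4-byte form F0 A6 A9 B3 at offsets 0–3.
U+0E37 → 3-byte form E0 B8 B7 at offsets 4–6.
U+C1F06 → 4-byte form F3 81 BC 86 at offsets 7–10.
U+EC58 → 3-byte form EE B1 98 at offsets 11–13.
U+3842 → 3-byte form E3 A1 82 at offsets 14–16.
U+FA9C0 → 4-byte form F3 BA A7 80 at offsets 17–20.
Offset 17 falls in char 6's range; it's byte 1 of F3 BA A7 80 = 0xF3.

0xF3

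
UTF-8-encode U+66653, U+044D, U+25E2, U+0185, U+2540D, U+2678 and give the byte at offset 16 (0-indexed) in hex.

U+66653 → 4-byte form F1 A6 99 93 at offsets 0–3.
U+044D → 2-byte form D1 8D at offsets 4–5.
U+25E2 → 3-byte form E2 97 A2 at offsets 6–8.
U+0185 → 2-byte form C6 85 at offsets 9–10.
U+2540D → 4-byte form F0 A5 90 8D at offsets 11–14.
U+2678 → 3-byte form E2 99 B8 at offsets 15–17.
Offset 16 falls in char 6's range; it's byte 2 of E2 99 B8 = 0x99.

0x99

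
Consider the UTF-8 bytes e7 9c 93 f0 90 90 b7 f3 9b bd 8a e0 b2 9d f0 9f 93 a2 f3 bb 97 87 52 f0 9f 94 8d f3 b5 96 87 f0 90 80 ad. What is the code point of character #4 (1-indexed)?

U+0C9D

Offset 0: leading byte 0xE7 = 11100111 → 3-byte char #1 = E7 9C 93.
Offset 3: leading byte 0xF0 = 11110000 → 4-byte char #2 = F0 90 90 B7.
Offset 7: leading byte 0xF3 = 11110011 → 4-byte char #3 = F3 9B BD 8A.
Offset 11: leading byte 0xE0 = 11100000 → 3-byte char #4 = E0 B2 9D.
Leading byte 0xE0 = 11100000 matches 1110xxxx → 3-byte sequence.
Byte 1: 0xE0 = 11100000, payload 0000 (4 bits).
Byte 2: 0xB2 = 10110010 (10xxxxxx ✓), payload 110010.
Byte 3: 0x9D = 10011101 (10xxxxxx ✓), payload 011101.
Concatenate: 0000110010011101 = 0xC9D (16 bits → U+0C9D).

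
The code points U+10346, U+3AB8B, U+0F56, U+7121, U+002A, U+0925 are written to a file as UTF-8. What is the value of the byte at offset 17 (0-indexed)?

U+10346 → 4-byte form F0 90 8D 86 at offsets 0–3.
U+3AB8B → 4-byte form F0 BA AE 8B at offsets 4–7.
U+0F56 → 3-byte form E0 BD 96 at offsets 8–10.
U+7121 → 3-byte form E7 84 A1 at offsets 11–13.
U+002A → 1-byte form 2A at offsets 14–14.
U+0925 → 3-byte form E0 A4 A5 at offsets 15–17.
Offset 17 falls in char 6's range; it's byte 3 of E0 A4 A5 = 0xA5.

0xA5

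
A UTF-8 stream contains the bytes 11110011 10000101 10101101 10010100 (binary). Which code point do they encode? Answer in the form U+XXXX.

U+C5B54

Leading byte 0xF3 = 11110011 matches 11110xxx → 4-byte sequence.
Byte 1: 0xF3 = 11110011, payload 011 (3 bits).
Byte 2: 0x85 = 10000101 (10xxxxxx ✓), payload 000101.
Byte 3: 0xAD = 10101101 (10xxxxxx ✓), payload 101101.
Byte 4: 0x94 = 10010100 (10xxxxxx ✓), payload 010100.
Concatenate: 011000101101101010100 = 0xC5B54 (21 bits → U+C5B54).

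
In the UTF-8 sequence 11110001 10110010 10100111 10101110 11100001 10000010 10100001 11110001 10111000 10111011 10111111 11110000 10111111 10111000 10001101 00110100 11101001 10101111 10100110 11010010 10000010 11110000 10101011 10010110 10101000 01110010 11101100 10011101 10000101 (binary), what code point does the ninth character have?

Offset 0: leading byte 0xF1 = 11110001 → 4-byte char #1 = F1 B2 A7 AE.
Offset 4: leading byte 0xE1 = 11100001 → 3-byte char #2 = E1 82 A1.
Offset 7: leading byte 0xF1 = 11110001 → 4-byte char #3 = F1 B8 BB BF.
Offset 11: leading byte 0xF0 = 11110000 → 4-byte char #4 = F0 BF B8 8D.
Offset 15: leading byte 0x34 = 00110100 → 1-byte char #5 = 34.
Offset 16: leading byte 0xE9 = 11101001 → 3-byte char #6 = E9 AF A6.
Offset 19: leading byte 0xD2 = 11010010 → 2-byte char #7 = D2 82.
Offset 21: leading byte 0xF0 = 11110000 → 4-byte char #8 = F0 AB 96 A8.
Offset 25: leading byte 0x72 = 01110010 → 1-byte char #9 = 72.
Leading byte 0x72 = 01110010 matches 0xxxxxxx → 1-byte sequence.
Byte 1: 0x72 = 01110010, payload 1110010 (7 bits).
Concatenate: 1110010 = 0x72 (7 bits → U+0072).

U+0072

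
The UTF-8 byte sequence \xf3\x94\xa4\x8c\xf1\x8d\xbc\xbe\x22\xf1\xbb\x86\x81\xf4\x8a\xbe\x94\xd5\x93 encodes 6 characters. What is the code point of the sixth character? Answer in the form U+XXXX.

Offset 0: leading byte 0xF3 = 11110011 → 4-byte char #1 = F3 94 A4 8C.
Offset 4: leading byte 0xF1 = 11110001 → 4-byte char #2 = F1 8D BC BE.
Offset 8: leading byte 0x22 = 00100010 → 1-byte char #3 = 22.
Offset 9: leading byte 0xF1 = 11110001 → 4-byte char #4 = F1 BB 86 81.
Offset 13: leading byte 0xF4 = 11110100 → 4-byte char #5 = F4 8A BE 94.
Offset 17: leading byte 0xD5 = 11010101 → 2-byte char #6 = D5 93.
Leading byte 0xD5 = 11010101 matches 110xxxxx → 2-byte sequence.
Byte 1: 0xD5 = 11010101, payload 10101 (5 bits).
Byte 2: 0x93 = 10010011 (10xxxxxx ✓), payload 010011.
Concatenate: 10101010011 = 0x553 (11 bits → U+0553).

U+0553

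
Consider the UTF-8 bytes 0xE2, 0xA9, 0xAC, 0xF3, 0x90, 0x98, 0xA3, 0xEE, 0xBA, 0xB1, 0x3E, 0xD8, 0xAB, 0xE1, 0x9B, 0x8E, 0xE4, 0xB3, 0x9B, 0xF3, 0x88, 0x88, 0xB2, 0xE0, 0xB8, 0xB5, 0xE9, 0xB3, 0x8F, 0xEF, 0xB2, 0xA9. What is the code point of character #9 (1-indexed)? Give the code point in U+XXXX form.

U+0E35

Offset 0: leading byte 0xE2 = 11100010 → 3-byte char #1 = E2 A9 AC.
Offset 3: leading byte 0xF3 = 11110011 → 4-byte char #2 = F3 90 98 A3.
Offset 7: leading byte 0xEE = 11101110 → 3-byte char #3 = EE BA B1.
Offset 10: leading byte 0x3E = 00111110 → 1-byte char #4 = 3E.
Offset 11: leading byte 0xD8 = 11011000 → 2-byte char #5 = D8 AB.
Offset 13: leading byte 0xE1 = 11100001 → 3-byte char #6 = E1 9B 8E.
Offset 16: leading byte 0xE4 = 11100100 → 3-byte char #7 = E4 B3 9B.
Offset 19: leading byte 0xF3 = 11110011 → 4-byte char #8 = F3 88 88 B2.
Offset 23: leading byte 0xE0 = 11100000 → 3-byte char #9 = E0 B8 B5.
Leading byte 0xE0 = 11100000 matches 1110xxxx → 3-byte sequence.
Byte 1: 0xE0 = 11100000, payload 0000 (4 bits).
Byte 2: 0xB8 = 10111000 (10xxxxxx ✓), payload 111000.
Byte 3: 0xB5 = 10110101 (10xxxxxx ✓), payload 110101.
Concatenate: 0000111000110101 = 0xE35 (16 bits → U+0E35).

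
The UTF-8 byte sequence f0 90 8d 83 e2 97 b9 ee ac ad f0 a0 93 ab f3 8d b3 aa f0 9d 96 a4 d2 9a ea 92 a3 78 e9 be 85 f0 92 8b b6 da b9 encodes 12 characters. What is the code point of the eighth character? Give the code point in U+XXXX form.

Offset 0: leading byte 0xF0 = 11110000 → 4-byte char #1 = F0 90 8D 83.
Offset 4: leading byte 0xE2 = 11100010 → 3-byte char #2 = E2 97 B9.
Offset 7: leading byte 0xEE = 11101110 → 3-byte char #3 = EE AC AD.
Offset 10: leading byte 0xF0 = 11110000 → 4-byte char #4 = F0 A0 93 AB.
Offset 14: leading byte 0xF3 = 11110011 → 4-byte char #5 = F3 8D B3 AA.
Offset 18: leading byte 0xF0 = 11110000 → 4-byte char #6 = F0 9D 96 A4.
Offset 22: leading byte 0xD2 = 11010010 → 2-byte char #7 = D2 9A.
Offset 24: leading byte 0xEA = 11101010 → 3-byte char #8 = EA 92 A3.
Leading byte 0xEA = 11101010 matches 1110xxxx → 3-byte sequence.
Byte 1: 0xEA = 11101010, payload 1010 (4 bits).
Byte 2: 0x92 = 10010010 (10xxxxxx ✓), payload 010010.
Byte 3: 0xA3 = 10100011 (10xxxxxx ✓), payload 100011.
Concatenate: 1010010010100011 = 0xA4A3 (16 bits → U+A4A3).

U+A4A3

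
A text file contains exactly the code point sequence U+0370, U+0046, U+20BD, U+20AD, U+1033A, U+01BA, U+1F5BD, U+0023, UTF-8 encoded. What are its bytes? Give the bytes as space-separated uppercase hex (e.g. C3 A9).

CD B0 46 E2 82 BD E2 82 AD F0 90 8C BA C6 BA F0 9F 96 BD 23

U+0370: 2-byte form → CD B0.
U+0046: 1-byte form → 46.
U+20BD: 3-byte form → E2 82 BD.
U+20AD: 3-byte form → E2 82 AD.
U+1033A: 4-byte form → F0 90 8C BA.
U+01BA: 2-byte form → C6 BA.
U+1F5BD: 4-byte form → F0 9F 96 BD.
U+0023: 1-byte form → 23.
Concatenated (20 bytes): CD B0 46 E2 82 BD E2 82 AD F0 90 8C BA C6 BA F0 9F 96 BD 23.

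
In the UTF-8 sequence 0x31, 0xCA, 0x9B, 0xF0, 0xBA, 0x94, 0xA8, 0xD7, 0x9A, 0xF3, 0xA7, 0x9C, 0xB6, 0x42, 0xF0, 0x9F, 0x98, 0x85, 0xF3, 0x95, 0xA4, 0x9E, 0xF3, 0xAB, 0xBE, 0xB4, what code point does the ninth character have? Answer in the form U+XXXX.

U+EBFB4

Offset 0: leading byte 0x31 = 00110001 → 1-byte char #1 = 31.
Offset 1: leading byte 0xCA = 11001010 → 2-byte char #2 = CA 9B.
Offset 3: leading byte 0xF0 = 11110000 → 4-byte char #3 = F0 BA 94 A8.
Offset 7: leading byte 0xD7 = 11010111 → 2-byte char #4 = D7 9A.
Offset 9: leading byte 0xF3 = 11110011 → 4-byte char #5 = F3 A7 9C B6.
Offset 13: leading byte 0x42 = 01000010 → 1-byte char #6 = 42.
Offset 14: leading byte 0xF0 = 11110000 → 4-byte char #7 = F0 9F 98 85.
Offset 18: leading byte 0xF3 = 11110011 → 4-byte char #8 = F3 95 A4 9E.
Offset 22: leading byte 0xF3 = 11110011 → 4-byte char #9 = F3 AB BE B4.
Leading byte 0xF3 = 11110011 matches 11110xxx → 4-byte sequence.
Byte 1: 0xF3 = 11110011, payload 011 (3 bits).
Byte 2: 0xAB = 10101011 (10xxxxxx ✓), payload 101011.
Byte 3: 0xBE = 10111110 (10xxxxxx ✓), payload 111110.
Byte 4: 0xB4 = 10110100 (10xxxxxx ✓), payload 110100.
Concatenate: 011101011111110110100 = 0xEBFB4 (21 bits → U+EBFB4).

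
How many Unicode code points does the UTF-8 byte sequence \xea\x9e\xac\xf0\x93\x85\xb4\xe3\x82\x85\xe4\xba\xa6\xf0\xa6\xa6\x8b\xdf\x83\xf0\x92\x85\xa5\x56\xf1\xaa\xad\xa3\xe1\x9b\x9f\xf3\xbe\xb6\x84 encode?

11

Byte at offset 0: 0xEA = 11101010 → 3-byte char (#1). Advance 3.
Byte at offset 3: 0xF0 = 11110000 → 4-byte char (#2). Advance 4.
Byte at offset 7: 0xE3 = 11100011 → 3-byte char (#3). Advance 3.
Byte at offset 10: 0xE4 = 11100100 → 3-byte char (#4). Advance 3.
Byte at offset 13: 0xF0 = 11110000 → 4-byte char (#5). Advance 4.
Byte at offset 17: 0xDF = 11011111 → 2-byte char (#6). Advance 2.
Byte at offset 19: 0xF0 = 11110000 → 4-byte char (#7). Advance 4.
Byte at offset 23: 0x56 = 01010110 → 1-byte char (#8). Advance 1.
Byte at offset 24: 0xF1 = 11110001 → 4-byte char (#9). Advance 4.
Byte at offset 28: 0xE1 = 11100001 → 3-byte char (#10). Advance 3.
Byte at offset 31: 0xF3 = 11110011 → 4-byte char (#11). Advance 4.
Reached end at offset 35 after 11 code points.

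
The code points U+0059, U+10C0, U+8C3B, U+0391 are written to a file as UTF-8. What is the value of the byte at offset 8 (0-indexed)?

0x91

U+0059 → 1-byte form 59 at offsets 0–0.
U+10C0 → 3-byte form E1 83 80 at offsets 1–3.
U+8C3B → 3-byte form E8 B0 BB at offsets 4–6.
U+0391 → 2-byte form CE 91 at offsets 7–8.
Offset 8 falls in char 4's range; it's byte 2 of CE 91 = 0x91.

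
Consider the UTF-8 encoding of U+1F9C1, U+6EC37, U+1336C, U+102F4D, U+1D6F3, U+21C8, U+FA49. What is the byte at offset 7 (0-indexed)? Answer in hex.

U+1F9C1 → 4-byte form F0 9F A7 81 at offsets 0–3.
U+6EC37 → 4-byte form F1 AE B0 B7 at offsets 4–7.
Offset 7 falls in char 2's range; it's byte 4 of F1 AE B0 B7 = 0xB7.

0xB7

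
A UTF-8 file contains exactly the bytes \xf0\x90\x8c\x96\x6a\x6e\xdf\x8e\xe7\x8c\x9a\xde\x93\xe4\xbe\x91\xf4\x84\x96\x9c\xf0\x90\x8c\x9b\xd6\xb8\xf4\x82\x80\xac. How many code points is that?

Byte at offset 0: 0xF0 = 11110000 → 4-byte char (#1). Advance 4.
Byte at offset 4: 0x6A = 01101010 → 1-byte char (#2). Advance 1.
Byte at offset 5: 0x6E = 01101110 → 1-byte char (#3). Advance 1.
Byte at offset 6: 0xDF = 11011111 → 2-byte char (#4). Advance 2.
Byte at offset 8: 0xE7 = 11100111 → 3-byte char (#5). Advance 3.
Byte at offset 11: 0xDE = 11011110 → 2-byte char (#6). Advance 2.
Byte at offset 13: 0xE4 = 11100100 → 3-byte char (#7). Advance 3.
Byte at offset 16: 0xF4 = 11110100 → 4-byte char (#8). Advance 4.
Byte at offset 20: 0xF0 = 11110000 → 4-byte char (#9). Advance 4.
Byte at offset 24: 0xD6 = 11010110 → 2-byte char (#10). Advance 2.
Byte at offset 26: 0xF4 = 11110100 → 4-byte char (#11). Advance 4.
Reached end at offset 30 after 11 code points.

11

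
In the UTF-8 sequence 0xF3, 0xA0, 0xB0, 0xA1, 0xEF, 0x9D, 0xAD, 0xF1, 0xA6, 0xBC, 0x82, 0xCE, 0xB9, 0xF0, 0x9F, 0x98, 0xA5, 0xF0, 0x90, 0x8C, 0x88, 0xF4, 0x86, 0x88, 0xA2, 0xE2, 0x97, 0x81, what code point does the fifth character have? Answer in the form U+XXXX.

U+1F625

Offset 0: leading byte 0xF3 = 11110011 → 4-byte char #1 = F3 A0 B0 A1.
Offset 4: leading byte 0xEF = 11101111 → 3-byte char #2 = EF 9D AD.
Offset 7: leading byte 0xF1 = 11110001 → 4-byte char #3 = F1 A6 BC 82.
Offset 11: leading byte 0xCE = 11001110 → 2-byte char #4 = CE B9.
Offset 13: leading byte 0xF0 = 11110000 → 4-byte char #5 = F0 9F 98 A5.
Leading byte 0xF0 = 11110000 matches 11110xxx → 4-byte sequence.
Byte 1: 0xF0 = 11110000, payload 000 (3 bits).
Byte 2: 0x9F = 10011111 (10xxxxxx ✓), payload 011111.
Byte 3: 0x98 = 10011000 (10xxxxxx ✓), payload 011000.
Byte 4: 0xA5 = 10100101 (10xxxxxx ✓), payload 100101.
Concatenate: 000011111011000100101 = 0x1F625 (21 bits → U+1F625).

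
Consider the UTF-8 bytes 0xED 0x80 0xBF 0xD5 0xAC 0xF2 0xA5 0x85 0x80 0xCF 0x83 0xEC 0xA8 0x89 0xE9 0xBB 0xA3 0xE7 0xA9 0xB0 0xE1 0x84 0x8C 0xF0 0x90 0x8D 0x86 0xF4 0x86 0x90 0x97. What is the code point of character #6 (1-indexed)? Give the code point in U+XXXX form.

U+9EE3

Offset 0: leading byte 0xED = 11101101 → 3-byte char #1 = ED 80 BF.
Offset 3: leading byte 0xD5 = 11010101 → 2-byte char #2 = D5 AC.
Offset 5: leading byte 0xF2 = 11110010 → 4-byte char #3 = F2 A5 85 80.
Offset 9: leading byte 0xCF = 11001111 → 2-byte char #4 = CF 83.
Offset 11: leading byte 0xEC = 11101100 → 3-byte char #5 = EC A8 89.
Offset 14: leading byte 0xE9 = 11101001 → 3-byte char #6 = E9 BB A3.
Leading byte 0xE9 = 11101001 matches 1110xxxx → 3-byte sequence.
Byte 1: 0xE9 = 11101001, payload 1001 (4 bits).
Byte 2: 0xBB = 10111011 (10xxxxxx ✓), payload 111011.
Byte 3: 0xA3 = 10100011 (10xxxxxx ✓), payload 100011.
Concatenate: 1001111011100011 = 0x9EE3 (16 bits → U+9EE3).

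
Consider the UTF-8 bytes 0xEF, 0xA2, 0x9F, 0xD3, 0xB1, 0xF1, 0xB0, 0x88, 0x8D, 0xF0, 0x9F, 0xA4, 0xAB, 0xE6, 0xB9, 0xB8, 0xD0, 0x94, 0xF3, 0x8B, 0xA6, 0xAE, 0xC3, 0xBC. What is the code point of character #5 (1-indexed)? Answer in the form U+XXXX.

U+6E78

Offset 0: leading byte 0xEF = 11101111 → 3-byte char #1 = EF A2 9F.
Offset 3: leading byte 0xD3 = 11010011 → 2-byte char #2 = D3 B1.
Offset 5: leading byte 0xF1 = 11110001 → 4-byte char #3 = F1 B0 88 8D.
Offset 9: leading byte 0xF0 = 11110000 → 4-byte char #4 = F0 9F A4 AB.
Offset 13: leading byte 0xE6 = 11100110 → 3-byte char #5 = E6 B9 B8.
Leading byte 0xE6 = 11100110 matches 1110xxxx → 3-byte sequence.
Byte 1: 0xE6 = 11100110, payload 0110 (4 bits).
Byte 2: 0xB9 = 10111001 (10xxxxxx ✓), payload 111001.
Byte 3: 0xB8 = 10111000 (10xxxxxx ✓), payload 111000.
Concatenate: 0110111001111000 = 0x6E78 (16 bits → U+6E78).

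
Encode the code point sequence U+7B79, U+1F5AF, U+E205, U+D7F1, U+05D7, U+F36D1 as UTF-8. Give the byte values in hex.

U+7B79: 3-byte form → E7 AD B9.
U+1F5AF: 4-byte form → F0 9F 96 AF.
U+E205: 3-byte form → EE 88 85.
U+D7F1: 3-byte form → ED 9F B1.
U+05D7: 2-byte form → D7 97.
U+F36D1: 4-byte form → F3 B3 9B 91.
Concatenated (19 bytes): E7 AD B9 F0 9F 96 AF EE 88 85 ED 9F B1 D7 97 F3 B3 9B 91.

E7 AD B9 F0 9F 96 AF EE 88 85 ED 9F B1 D7 97 F3 B3 9B 91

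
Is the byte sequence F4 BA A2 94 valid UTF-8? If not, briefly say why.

invalid (encodes a value above U+10FFFF)

Leading byte 0xF4 = 11110100 → 4-byte form.
Payload = 0x13A894, which exceeds U+10FFFF, the maximum Unicode code point. (Leading bytes F5–FF, or F4 followed by ≥ 0x90, are invalid.)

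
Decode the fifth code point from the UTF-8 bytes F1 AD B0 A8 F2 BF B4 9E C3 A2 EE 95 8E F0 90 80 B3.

Offset 0: leading byte 0xF1 = 11110001 → 4-byte char #1 = F1 AD B0 A8.
Offset 4: leading byte 0xF2 = 11110010 → 4-byte char #2 = F2 BF B4 9E.
Offset 8: leading byte 0xC3 = 11000011 → 2-byte char #3 = C3 A2.
Offset 10: leading byte 0xEE = 11101110 → 3-byte char #4 = EE 95 8E.
Offset 13: leading byte 0xF0 = 11110000 → 4-byte char #5 = F0 90 80 B3.
Leading byte 0xF0 = 11110000 matches 11110xxx → 4-byte sequence.
Byte 1: 0xF0 = 11110000, payload 000 (3 bits).
Byte 2: 0x90 = 10010000 (10xxxxxx ✓), payload 010000.
Byte 3: 0x80 = 10000000 (10xxxxxx ✓), payload 000000.
Byte 4: 0xB3 = 10110011 (10xxxxxx ✓), payload 110011.
Concatenate: 000010000000000110011 = 0x10033 (21 bits → U+10033).

U+10033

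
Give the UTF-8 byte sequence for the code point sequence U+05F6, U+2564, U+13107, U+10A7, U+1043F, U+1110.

U+05F6: 2-byte form → D7 B6.
U+2564: 3-byte form → E2 95 A4.
U+13107: 4-byte form → F0 93 84 87.
U+10A7: 3-byte form → E1 82 A7.
U+1043F: 4-byte form → F0 90 90 BF.
U+1110: 3-byte form → E1 84 90.
Concatenated (19 bytes): D7 B6 E2 95 A4 F0 93 84 87 E1 82 A7 F0 90 90 BF E1 84 90.

D7 B6 E2 95 A4 F0 93 84 87 E1 82 A7 F0 90 90 BF E1 84 90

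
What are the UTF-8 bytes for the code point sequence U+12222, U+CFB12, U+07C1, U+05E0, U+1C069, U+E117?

U+12222: 4-byte form → F0 92 88 A2.
U+CFB12: 4-byte form → F3 8F AC 92.
U+07C1: 2-byte form → DF 81.
U+05E0: 2-byte form → D7 A0.
U+1C069: 4-byte form → F0 9C 81 A9.
U+E117: 3-byte form → EE 84 97.
Concatenated (19 bytes): F0 92 88 A2 F3 8F AC 92 DF 81 D7 A0 F0 9C 81 A9 EE 84 97.

F0 92 88 A2 F3 8F AC 92 DF 81 D7 A0 F0 9C 81 A9 EE 84 97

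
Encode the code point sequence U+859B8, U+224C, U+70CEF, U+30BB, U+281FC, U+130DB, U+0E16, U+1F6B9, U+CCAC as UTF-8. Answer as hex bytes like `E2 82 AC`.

F2 85 A6 B8 E2 89 8C F1 B0 B3 AF E3 82 BB F0 A8 87 BC F0 93 83 9B E0 B8 96 F0 9F 9A B9 EC B2 AC

U+859B8: 4-byte form → F2 85 A6 B8.
U+224C: 3-byte form → E2 89 8C.
U+70CEF: 4-byte form → F1 B0 B3 AF.
U+30BB: 3-byte form → E3 82 BB.
U+281FC: 4-byte form → F0 A8 87 BC.
U+130DB: 4-byte form → F0 93 83 9B.
U+0E16: 3-byte form → E0 B8 96.
U+1F6B9: 4-byte form → F0 9F 9A B9.
U+CCAC: 3-byte form → EC B2 AC.
Concatenated (32 bytes): F2 85 A6 B8 E2 89 8C F1 B0 B3 AF E3 82 BB F0 A8 87 BC F0 93 83 9B E0 B8 96 F0 9F 9A B9 EC B2 AC.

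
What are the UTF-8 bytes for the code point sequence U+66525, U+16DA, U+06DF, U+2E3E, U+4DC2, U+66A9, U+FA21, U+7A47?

U+66525: 4-byte form → F1 A6 94 A5.
U+16DA: 3-byte form → E1 9B 9A.
U+06DF: 2-byte form → DB 9F.
U+2E3E: 3-byte form → E2 B8 BE.
U+4DC2: 3-byte form → E4 B7 82.
U+66A9: 3-byte form → E6 9A A9.
U+FA21: 3-byte form → EF A8 A1.
U+7A47: 3-byte form → E7 A9 87.
Concatenated (24 bytes): F1 A6 94 A5 E1 9B 9A DB 9F E2 B8 BE E4 B7 82 E6 9A A9 EF A8 A1 E7 A9 87.

F1 A6 94 A5 E1 9B 9A DB 9F E2 B8 BE E4 B7 82 E6 9A A9 EF A8 A1 E7 A9 87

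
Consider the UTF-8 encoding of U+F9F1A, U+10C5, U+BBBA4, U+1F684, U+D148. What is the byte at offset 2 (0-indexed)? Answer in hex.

U+F9F1A → 4-byte form F3 B9 BC 9A at offsets 0–3.
Offset 2 falls in char 1's range; it's byte 3 of F3 B9 BC 9A = 0xBC.

0xBC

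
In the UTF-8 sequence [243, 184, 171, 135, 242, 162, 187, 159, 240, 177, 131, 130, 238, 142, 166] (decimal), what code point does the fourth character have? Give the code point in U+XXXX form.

Offset 0: leading byte 0xF3 = 11110011 → 4-byte char #1 = F3 B8 AB 87.
Offset 4: leading byte 0xF2 = 11110010 → 4-byte char #2 = F2 A2 BB 9F.
Offset 8: leading byte 0xF0 = 11110000 → 4-byte char #3 = F0 B1 83 82.
Offset 12: leading byte 0xEE = 11101110 → 3-byte char #4 = EE 8E A6.
Leading byte 0xEE = 11101110 matches 1110xxxx → 3-byte sequence.
Byte 1: 0xEE = 11101110, payload 1110 (4 bits).
Byte 2: 0x8E = 10001110 (10xxxxxx ✓), payload 001110.
Byte 3: 0xA6 = 10100110 (10xxxxxx ✓), payload 100110.
Concatenate: 1110001110100110 = 0xE3A6 (16 bits → U+E3A6).

U+E3A6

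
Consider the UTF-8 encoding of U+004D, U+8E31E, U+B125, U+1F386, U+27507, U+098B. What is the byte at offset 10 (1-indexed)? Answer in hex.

0x9F

1-indexed offset 10 is 0-indexed offset 9.
U+004D → 1-byte form 4D at offsets 0–0.
U+8E31E → 4-byte form F2 8E 8C 9E at offsets 1–4.
U+B125 → 3-byte form EB 84 A5 at offsets 5–7.
U+1F386 → 4-byte form F0 9F 8E 86 at offsets 8–11.
Offset 9 falls in char 4's range; it's byte 2 of F0 9F 8E 86 = 0x9F.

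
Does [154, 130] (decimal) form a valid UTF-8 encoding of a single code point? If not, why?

invalid (continuation byte with no leading byte)

Byte 0x9A = 10011010 has the form 10xxxxxx — a continuation byte — but there is no preceding leading byte.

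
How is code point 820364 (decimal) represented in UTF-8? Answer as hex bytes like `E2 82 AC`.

F3 88 92 8C

U+C848C = 0xC848C = 820364 decimal. In range U+10000–U+10FFFF → 4-byte form: 11110xxx 10xxxxxx 10xxxxxx 10xxxxxx.
Binary (21 bits): 011001000010010001100.
Split 3+6+6+6: 011 | 001000 | 010010 | 001100.
Byte 1: 11110011 = 0xF3.
Byte 2: 10001000 = 0x88.
Byte 3: 10010010 = 0x92.
Byte 4: 10001100 = 0x8C.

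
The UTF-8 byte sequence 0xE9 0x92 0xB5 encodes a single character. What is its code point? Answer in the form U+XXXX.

U+94B5

Leading byte 0xE9 = 11101001 matches 1110xxxx → 3-byte sequence.
Byte 1: 0xE9 = 11101001, payload 1001 (4 bits).
Byte 2: 0x92 = 10010010 (10xxxxxx ✓), payload 010010.
Byte 3: 0xB5 = 10110101 (10xxxxxx ✓), payload 110101.
Concatenate: 1001010010110101 = 0x94B5 (16 bits → U+94B5).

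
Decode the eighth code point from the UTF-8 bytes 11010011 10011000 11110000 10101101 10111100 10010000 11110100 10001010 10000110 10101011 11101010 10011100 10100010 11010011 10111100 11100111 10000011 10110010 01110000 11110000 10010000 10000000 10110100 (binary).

Offset 0: leading byte 0xD3 = 11010011 → 2-byte char #1 = D3 98.
Offset 2: leading byte 0xF0 = 11110000 → 4-byte char #2 = F0 AD BC 90.
Offset 6: leading byte 0xF4 = 11110100 → 4-byte char #3 = F4 8A 86 AB.
Offset 10: leading byte 0xEA = 11101010 → 3-byte char #4 = EA 9C A2.
Offset 13: leading byte 0xD3 = 11010011 → 2-byte char #5 = D3 BC.
Offset 15: leading byte 0xE7 = 11100111 → 3-byte char #6 = E7 83 B2.
Offset 18: leading byte 0x70 = 01110000 → 1-byte char #7 = 70.
Offset 19: leading byte 0xF0 = 11110000 → 4-byte char #8 = F0 90 80 B4.
Leading byte 0xF0 = 11110000 matches 11110xxx → 4-byte sequence.
Byte 1: 0xF0 = 11110000, payload 000 (3 bits).
Byte 2: 0x90 = 10010000 (10xxxxxx ✓), payload 010000.
Byte 3: 0x80 = 10000000 (10xxxxxx ✓), payload 000000.
Byte 4: 0xB4 = 10110100 (10xxxxxx ✓), payload 110100.
Concatenate: 000010000000000110100 = 0x10034 (21 bits → U+10034).

U+10034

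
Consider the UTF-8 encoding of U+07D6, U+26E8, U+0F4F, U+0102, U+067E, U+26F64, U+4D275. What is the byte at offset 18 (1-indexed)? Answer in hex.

1-indexed offset 18 is 0-indexed offset 17.
U+07D6 → 2-byte form DF 96 at offsets 0–1.
U+26E8 → 3-byte form E2 9B A8 at offsets 2–4.
U+0F4F → 3-byte form E0 BD 8F at offsets 5–7.
U+0102 → 2-byte form C4 82 at offsets 8–9.
U+067E → 2-byte form D9 BE at offsets 10–11.
U+26F64 → 4-byte form F0 A6 BD A4 at offsets 12–15.
U+4D275 → 4-byte form F1 8D 89 B5 at offsets 16–19.
Offset 17 falls in char 7's range; it's byte 2 of F1 8D 89 B5 = 0x8D.

0x8D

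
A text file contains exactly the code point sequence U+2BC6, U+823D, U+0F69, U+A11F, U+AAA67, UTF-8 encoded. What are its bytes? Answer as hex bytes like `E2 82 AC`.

U+2BC6: 3-byte form → E2 AF 86.
U+823D: 3-byte form → E8 88 BD.
U+0F69: 3-byte form → E0 BD A9.
U+A11F: 3-byte form → EA 84 9F.
U+AAA67: 4-byte form → F2 AA A9 A7.
Concatenated (16 bytes): E2 AF 86 E8 88 BD E0 BD A9 EA 84 9F F2 AA A9 A7.

E2 AF 86 E8 88 BD E0 BD A9 EA 84 9F F2 AA A9 A7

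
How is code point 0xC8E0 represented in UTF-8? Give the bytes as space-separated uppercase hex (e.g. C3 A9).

EC A3 A0

U+C8E0 = 0xC8E0 = 51424 decimal. In range U+0800–U+FFFF → 3-byte form: 1110xxxx 10xxxxxx 10xxxxxx.
Binary (16 bits): 1100100011100000.
Split 4+6+6: 1100 | 100011 | 100000.
Byte 1: 11101100 = 0xEC.
Byte 2: 10100011 = 0xA3.
Byte 3: 10100000 = 0xA0.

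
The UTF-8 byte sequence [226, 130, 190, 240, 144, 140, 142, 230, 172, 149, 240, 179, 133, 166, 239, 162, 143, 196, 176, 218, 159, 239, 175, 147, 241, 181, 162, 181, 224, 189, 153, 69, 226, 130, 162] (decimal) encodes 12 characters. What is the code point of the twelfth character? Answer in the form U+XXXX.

U+20A2

Offset 0: leading byte 0xE2 = 11100010 → 3-byte char #1 = E2 82 BE.
Offset 3: leading byte 0xF0 = 11110000 → 4-byte char #2 = F0 90 8C 8E.
Offset 7: leading byte 0xE6 = 11100110 → 3-byte char #3 = E6 AC 95.
Offset 10: leading byte 0xF0 = 11110000 → 4-byte char #4 = F0 B3 85 A6.
Offset 14: leading byte 0xEF = 11101111 → 3-byte char #5 = EF A2 8F.
Offset 17: leading byte 0xC4 = 11000100 → 2-byte char #6 = C4 B0.
Offset 19: leading byte 0xDA = 11011010 → 2-byte char #7 = DA 9F.
Offset 21: leading byte 0xEF = 11101111 → 3-byte char #8 = EF AF 93.
Offset 24: leading byte 0xF1 = 11110001 → 4-byte char #9 = F1 B5 A2 B5.
Offset 28: leading byte 0xE0 = 11100000 → 3-byte char #10 = E0 BD 99.
Offset 31: leading byte 0x45 = 01000101 → 1-byte char #11 = 45.
Offset 32: leading byte 0xE2 = 11100010 → 3-byte char #12 = E2 82 A2.
Leading byte 0xE2 = 11100010 matches 1110xxxx → 3-byte sequence.
Byte 1: 0xE2 = 11100010, payload 0010 (4 bits).
Byte 2: 0x82 = 10000010 (10xxxxxx ✓), payload 000010.
Byte 3: 0xA2 = 10100010 (10xxxxxx ✓), payload 100010.
Concatenate: 0010000010100010 = 0x20A2 (16 bits → U+20A2).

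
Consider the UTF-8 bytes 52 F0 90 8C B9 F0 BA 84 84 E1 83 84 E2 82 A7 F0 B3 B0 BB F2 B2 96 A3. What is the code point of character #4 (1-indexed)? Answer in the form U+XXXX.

U+10C4

Offset 0: leading byte 0x52 = 01010010 → 1-byte char #1 = 52.
Offset 1: leading byte 0xF0 = 11110000 → 4-byte char #2 = F0 90 8C B9.
Offset 5: leading byte 0xF0 = 11110000 → 4-byte char #3 = F0 BA 84 84.
Offset 9: leading byte 0xE1 = 11100001 → 3-byte char #4 = E1 83 84.
Leading byte 0xE1 = 11100001 matches 1110xxxx → 3-byte sequence.
Byte 1: 0xE1 = 11100001, payload 0001 (4 bits).
Byte 2: 0x83 = 10000011 (10xxxxxx ✓), payload 000011.
Byte 3: 0x84 = 10000100 (10xxxxxx ✓), payload 000100.
Concatenate: 0001000011000100 = 0x10C4 (16 bits → U+10C4).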